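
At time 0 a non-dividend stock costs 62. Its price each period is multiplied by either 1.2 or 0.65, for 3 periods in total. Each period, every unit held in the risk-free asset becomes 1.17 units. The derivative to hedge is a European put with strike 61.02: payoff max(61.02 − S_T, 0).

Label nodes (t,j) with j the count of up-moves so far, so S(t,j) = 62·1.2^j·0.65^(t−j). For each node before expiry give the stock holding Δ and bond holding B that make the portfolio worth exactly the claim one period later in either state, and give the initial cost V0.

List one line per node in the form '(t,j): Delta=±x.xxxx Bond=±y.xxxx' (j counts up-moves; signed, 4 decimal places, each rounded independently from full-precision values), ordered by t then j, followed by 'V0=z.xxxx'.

No-arbitrage ⇒ martingale measure with p* = (R−d)/(u−d) = 0.9455.
Payoff layer (t=3): V(3,0)=43.9933, V(3,1)=29.5860, V(3,2)=2.9880, V(3,3)=0.0000
Node (2,0) S=26.1950: V=(p*·29.5860+(1−p*)·43.9933)/1.17=25.9588; Δ=(29.5860−43.9933)/(31.4340−17.0268)=-1.0000; B=V−Δ·S=52.1538
Node (2,1) S=48.3600: V=(p*·2.9880+(1−p*)·29.5860)/1.17=3.7938; Δ=(2.9880−29.5860)/(58.0320−31.4340)=-1.0000; B=V−Δ·S=52.1538
Node (2,2) S=89.2800: V=(p*·0.0000+(1−p*)·2.9880)/1.17=0.1393; Δ=(0.0000−2.9880)/(107.1360−58.0320)=-0.0609; B=V−Δ·S=5.5720
Node (1,0) S=40.3000: V=(p*·3.7938+(1−p*)·25.9588)/1.17=4.2759; Δ=(3.7938−25.9588)/(48.3600−26.1950)=-1.0000; B=V−Δ·S=44.5759
Node (1,1) S=74.4000: V=(p*·0.1393+(1−p*)·3.7938)/1.17=0.2894; Δ=(0.1393−3.7938)/(89.2800−48.3600)=-0.0893; B=V−Δ·S=6.9341
Node (0,0) S=62.0000: V=(p*·0.2894+(1−p*)·4.2759)/1.17=0.4332; Δ=(0.2894−4.2759)/(74.4000−40.3000)=-0.1169; B=V−Δ·S=7.6814
Check: Δ(0,0)·S0 + B(0,0) = 0.4332 = V0.

(0,0): Delta=-0.1169 Bond=7.6814
(1,0): Delta=-1.0000 Bond=44.5759
(1,1): Delta=-0.0893 Bond=6.9341
(2,0): Delta=-1.0000 Bond=52.1538
(2,1): Delta=-1.0000 Bond=52.1538
(2,2): Delta=-0.0609 Bond=5.5720
V0=0.4332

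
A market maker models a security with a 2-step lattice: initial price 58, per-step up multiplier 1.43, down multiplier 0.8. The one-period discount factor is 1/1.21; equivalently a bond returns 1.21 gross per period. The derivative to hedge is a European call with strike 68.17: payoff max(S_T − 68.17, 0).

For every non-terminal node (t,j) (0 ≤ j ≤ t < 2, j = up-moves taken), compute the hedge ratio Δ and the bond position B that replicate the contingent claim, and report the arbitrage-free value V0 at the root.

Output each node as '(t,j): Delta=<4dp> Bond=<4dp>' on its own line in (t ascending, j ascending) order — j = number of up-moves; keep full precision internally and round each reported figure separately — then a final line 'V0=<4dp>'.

The replicating-portfolio and risk-neutral prices coincide; use p* = (1.21−0.8)/(1.43−0.8) = 0.6508 for the latter.
Payoff layer (t=2): V(2,0)=0.0000, V(2,1)=0.0000, V(2,2)=50.4342
(1,0): S=46.4000. Δ = (V_up−V_dn)/(S_up−S_dn) = (0.0000−0.0000)/(66.3520−37.1200) = 0.0000. V = [p*·0.0000 + (1−p*)·0.0000]/1.21 = 0.0000. B = V − Δ·S = 0.0000.
(1,1): S=82.9400. Δ = (V_up−V_dn)/(S_up−S_dn) = (50.4342−0.0000)/(118.6042−66.3520) = 0.9652. V = [p*·50.4342 + (1−p*)·0.0000]/1.21 = 27.1258. B = V − Δ·S = -52.9285.
(0,0): S=58.0000. Δ = (V_up−V_dn)/(S_up−S_dn) = (27.1258−0.0000)/(82.9400−46.4000) = 0.7424. V = [p*·27.1258 + (1−p*)·0.0000]/1.21 = 14.5895. B = V − Δ·S = -28.4674.
Each (Δ,B) replicates both successor values, so the strategy is self-financing and V0 is arbitrage-free.

(0,0): Delta=0.7424 Bond=-28.4674
(1,0): Delta=0.0000 Bond=0.0000
(1,1): Delta=0.9652 Bond=-52.9285
V0=14.5895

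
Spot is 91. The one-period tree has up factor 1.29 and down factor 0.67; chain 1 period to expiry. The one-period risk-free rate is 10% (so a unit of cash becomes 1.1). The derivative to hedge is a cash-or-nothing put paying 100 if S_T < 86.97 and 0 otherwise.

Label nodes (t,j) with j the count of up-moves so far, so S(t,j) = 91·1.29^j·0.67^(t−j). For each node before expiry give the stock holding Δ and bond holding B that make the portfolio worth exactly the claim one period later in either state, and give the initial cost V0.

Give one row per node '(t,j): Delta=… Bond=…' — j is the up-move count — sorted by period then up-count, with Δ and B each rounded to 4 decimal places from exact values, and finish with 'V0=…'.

Since d<R<u, set p* = (R−d)/(u−d) = 0.6935; price each node as the discounted p*-expectation of its children.
Terminal values V(1,·): V(1,0)=100.0000, V(1,1)=0.0000
(0,0): S=91.0000. Δ = (V_up−V_dn)/(S_up−S_dn) = (0.0000−100.0000)/(117.3900−60.9700) = -1.7724. V = [p*·0.0000 + (1−p*)·100.0000]/1.1 = 27.8592. B = V − Δ·S = 189.1496.
Self-financing check: at every node Δ·S+B equals the discounted successor values.

(0,0): Delta=-1.7724 Bond=189.1496
V0=27.8592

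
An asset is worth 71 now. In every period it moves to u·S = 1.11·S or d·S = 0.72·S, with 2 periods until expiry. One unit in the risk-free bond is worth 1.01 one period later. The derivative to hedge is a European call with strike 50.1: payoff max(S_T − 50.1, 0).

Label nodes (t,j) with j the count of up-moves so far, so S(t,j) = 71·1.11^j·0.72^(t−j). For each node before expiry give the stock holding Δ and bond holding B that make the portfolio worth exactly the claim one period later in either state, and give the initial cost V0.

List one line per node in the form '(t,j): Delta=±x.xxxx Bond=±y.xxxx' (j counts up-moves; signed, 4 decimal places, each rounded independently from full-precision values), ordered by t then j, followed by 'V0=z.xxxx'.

The replicating-portfolio and risk-neutral prices coincide; use p* = (1.01−0.72)/(1.11−0.72) = 0.7436 for the latter.
Payoff layer (t=2): V(2,0)=0.0000, V(2,1)=6.6432, V(2,2)=37.3791
  t=1,j=0: stock 51.1200 → up 56.7432 (V=6.6432), down 36.8064 (V=0.0000). Price 4.8909; hedge Δ=0.3332, bond B=-12.1429.
  t=1,j=1: stock 78.8100 → up 87.4791 (V=37.3791), down 56.7432 (V=6.6432). Price 29.2060; hedge Δ=1.0000, bond B=-49.6040.
  t=0,j=0: stock 71.0000 → up 78.8100 (V=29.2060), down 51.1200 (V=4.8909). Price 22.7440; hedge Δ=0.8781, bond B=-39.6025.
Root portfolio cost Δ·71+B reproduces V0=22.7440.

(0,0): Delta=0.8781 Bond=-39.6025
(1,0): Delta=0.3332 Bond=-12.1429
(1,1): Delta=1.0000 Bond=-49.6040
V0=22.7440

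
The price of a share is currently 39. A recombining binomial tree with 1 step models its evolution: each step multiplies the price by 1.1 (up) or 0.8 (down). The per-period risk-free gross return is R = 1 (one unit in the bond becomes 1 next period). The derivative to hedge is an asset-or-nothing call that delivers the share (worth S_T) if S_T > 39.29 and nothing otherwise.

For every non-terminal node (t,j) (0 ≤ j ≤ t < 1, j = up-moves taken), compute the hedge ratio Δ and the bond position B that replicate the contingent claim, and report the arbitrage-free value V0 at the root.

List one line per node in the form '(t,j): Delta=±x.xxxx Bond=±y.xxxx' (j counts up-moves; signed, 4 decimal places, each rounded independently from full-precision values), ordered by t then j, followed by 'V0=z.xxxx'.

(0,0): Delta=3.6667 Bond=-114.4000
V0=28.6000

The replicating-portfolio and risk-neutral prices coincide; use p* = (1−0.8)/(1.1−0.8) = 0.6667 for the latter.
Terminal values V(1,·): V(1,0)=0.0000, V(1,1)=42.9000
Node (0,0) S=39.0000: V=(p*·42.9000+(1−p*)·0.0000)/1=28.6000; Δ=(42.9000−0.0000)/(42.9000−31.2000)=3.6667; B=V−Δ·S=-114.4000
Self-financing check: at every node Δ·S+B equals the discounted successor values.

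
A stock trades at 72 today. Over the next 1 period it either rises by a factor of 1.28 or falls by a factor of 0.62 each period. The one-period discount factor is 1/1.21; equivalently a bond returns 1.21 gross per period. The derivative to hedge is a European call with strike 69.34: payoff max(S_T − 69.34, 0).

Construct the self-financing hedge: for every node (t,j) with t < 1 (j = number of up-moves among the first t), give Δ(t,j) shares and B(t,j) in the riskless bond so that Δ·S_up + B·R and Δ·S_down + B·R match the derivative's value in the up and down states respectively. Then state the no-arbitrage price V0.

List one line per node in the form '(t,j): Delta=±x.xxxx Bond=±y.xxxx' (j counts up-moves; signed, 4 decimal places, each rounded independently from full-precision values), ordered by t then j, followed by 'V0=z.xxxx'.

Risk-neutral probability p* = (R−d)/(u−d) = (1.21−0.62)/(1.28−0.62) = 0.8939.
Payoff layer (t=1): V(1,0)=0.0000, V(1,1)=22.8200
Node (0,0) S=72.0000: V=(p*·22.8200+(1−p*)·0.0000)/1.21=16.8593; Δ=(22.8200−0.0000)/(92.1600−44.6400)=0.4802; B=V−Δ·S=-17.7165
The time-0 hedge costs 16.8593, which is the no-arbitrage price.

(0,0): Delta=0.4802 Bond=-17.7165
V0=16.8593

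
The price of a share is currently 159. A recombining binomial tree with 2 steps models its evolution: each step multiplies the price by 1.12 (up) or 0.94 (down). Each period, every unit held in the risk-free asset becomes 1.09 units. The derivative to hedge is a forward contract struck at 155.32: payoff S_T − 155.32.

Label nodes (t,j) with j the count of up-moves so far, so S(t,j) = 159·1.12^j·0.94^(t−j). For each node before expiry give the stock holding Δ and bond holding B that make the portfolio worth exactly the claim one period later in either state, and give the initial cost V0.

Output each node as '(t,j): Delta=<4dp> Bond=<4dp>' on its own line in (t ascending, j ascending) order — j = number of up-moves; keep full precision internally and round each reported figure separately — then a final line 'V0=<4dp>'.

(0,0): Delta=1.0000 Bond=-130.7297
(1,0): Delta=1.0000 Bond=-142.4954
(1,1): Delta=1.0000 Bond=-142.4954
V0=28.2703

Under the risk-neutral measure, an up-move has probability p* = (R−d)/(u−d) = 0.8333 and values discount at R = 1.09.
Terminal payoffs: V(2,0)=-14.8276, V(2,1)=12.0752, V(2,2)=44.1296
Node (1,0) S=149.4600: V=(p*·12.0752+(1−p*)·-14.8276)/1.09=6.9646; Δ=(12.0752−-14.8276)/(167.3952−140.4924)=1.0000; B=V−Δ·S=-142.4954
Node (1,1) S=178.0800: V=(p*·44.1296+(1−p*)·12.0752)/1.09=35.5846; Δ=(44.1296−12.0752)/(199.4496−167.3952)=1.0000; B=V−Δ·S=-142.4954
Node (0,0) S=159.0000: V=(p*·35.5846+(1−p*)·6.9646)/1.09=28.2703; Δ=(35.5846−6.9646)/(178.0800−149.4600)=1.0000; B=V−Δ·S=-130.7297
The time-0 hedge costs 28.2703, which is the no-arbitrage price.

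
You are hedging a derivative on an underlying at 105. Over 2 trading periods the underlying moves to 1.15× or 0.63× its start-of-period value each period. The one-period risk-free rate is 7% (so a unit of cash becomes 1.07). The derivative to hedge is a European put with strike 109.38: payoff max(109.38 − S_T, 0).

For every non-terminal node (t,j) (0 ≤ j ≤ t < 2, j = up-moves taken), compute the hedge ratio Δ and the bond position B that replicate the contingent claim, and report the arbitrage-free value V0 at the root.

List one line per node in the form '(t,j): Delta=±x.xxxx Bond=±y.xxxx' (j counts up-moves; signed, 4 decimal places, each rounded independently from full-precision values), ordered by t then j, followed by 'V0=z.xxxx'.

Risk-neutral probability p* = (R−d)/(u−d) = (1.07−0.63)/(1.15−0.63) = 0.8462.
Terminal payoffs: V(2,0)=67.7055, V(2,1)=33.3075, V(2,2)=0.0000
  t=1,j=0: stock 66.1500 → up 76.0725 (V=33.3075), down 41.6745 (V=67.7055). Price 36.0743; hedge Δ=-1.0000, bond B=102.2243.
  t=1,j=1: stock 120.7500 → up 138.8625 (V=0.0000), down 76.0725 (V=33.3075). Price 4.7890; hedge Δ=-0.5305, bond B=68.8419.
  t=0,j=0: stock 105.0000 → up 120.7500 (V=4.7890), down 66.1500 (V=36.0743). Price 8.9739; hedge Δ=-0.5730, bond B=69.1380.
The time-0 hedge costs 8.9739, which is the no-arbitrage price.

(0,0): Delta=-0.5730 Bond=69.1380
(1,0): Delta=-1.0000 Bond=102.2243
(1,1): Delta=-0.5305 Bond=68.8419
V0=8.9739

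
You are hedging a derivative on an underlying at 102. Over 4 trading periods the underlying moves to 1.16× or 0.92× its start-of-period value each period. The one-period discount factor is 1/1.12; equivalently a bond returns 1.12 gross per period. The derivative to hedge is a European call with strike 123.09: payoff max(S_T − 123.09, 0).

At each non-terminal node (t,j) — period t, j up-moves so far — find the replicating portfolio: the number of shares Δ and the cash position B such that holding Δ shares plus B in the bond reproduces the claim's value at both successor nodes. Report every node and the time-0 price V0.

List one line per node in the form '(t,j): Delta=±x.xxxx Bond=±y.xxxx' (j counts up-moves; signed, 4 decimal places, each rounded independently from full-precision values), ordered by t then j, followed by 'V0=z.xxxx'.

(0,0): Delta=0.8790 Bond=-65.0502
(1,0): Delta=0.5748 Bond=-44.3086
(1,1): Delta=0.9273 Bond=-78.5658
(2,0): Delta=0.0000 Bond=0.0000
(2,1): Delta=0.6660 Bond=-59.5507
(2,2): Delta=0.9687 Bond=-93.6823
(3,0): Delta=0.0000 Bond=0.0000
(3,1): Delta=0.0000 Bond=0.0000
(3,2): Delta=0.7716 Bond=-80.0362
(3,3): Delta=1.0000 Bond=-109.9018
V0=24.6112

Risk-neutral probability p* = (R−d)/(u−d) = (1.12−0.92)/(1.16−0.92) = 0.8333.
Terminal values V(4,·): V(4,0)=0.0000, V(4,1)=0.0000, V(4,2)=0.0000, V(4,3)=23.3845, V(4,4)=61.5952
  t=3,j=0: stock 79.4262 → up 92.1344 (V=0.0000), down 73.0721 (V=0.0000). Price 0.0000; hedge Δ=0.0000, bond B=0.0000.
  t=3,j=1: stock 100.1460 → up 116.1694 (V=0.0000), down 92.1344 (V=0.0000). Price 0.0000; hedge Δ=0.0000, bond B=0.0000.
  t=3,j=2: stock 126.2711 → up 146.4745 (V=23.3845), down 116.1694 (V=0.0000). Price 17.3992; hedge Δ=0.7716, bond B=-80.0362.
  t=3,j=3: stock 159.2114 → up 184.6852 (V=61.5952), down 146.4745 (V=23.3845). Price 49.3096; hedge Δ=1.0000, bond B=-109.9018.
  t=2,j=0: stock 86.3328 → up 100.1460 (V=0.0000), down 79.4262 (V=0.0000). Price 0.0000; hedge Δ=0.0000, bond B=0.0000.
  t=2,j=1: stock 108.8544 → up 126.2711 (V=17.3992), down 100.1460 (V=0.0000). Price 12.9458; hedge Δ=0.6660, bond B=-59.5507.
  t=2,j=2: stock 137.2512 → up 159.2114 (V=49.3096), down 126.2711 (V=17.3992). Price 39.2779; hedge Δ=0.9687, bond B=-93.6823.
  t=1,j=0: stock 93.8400 → up 108.8544 (V=12.9458), down 86.3328 (V=0.0000). Price 9.6323; hedge Δ=0.5748, bond B=-44.3086.
  t=1,j=1: stock 118.3200 → up 137.2512 (V=39.2779), down 108.8544 (V=12.9458). Price 31.1511; hedge Δ=0.9273, bond B=-78.5658.
  t=0,j=0: stock 102.0000 → up 118.3200 (V=31.1511), down 93.8400 (V=9.6323). Price 24.6112; hedge Δ=0.8790, bond B=-65.0502.
Self-financing check: at every node Δ·S+B equals the discounted successor values.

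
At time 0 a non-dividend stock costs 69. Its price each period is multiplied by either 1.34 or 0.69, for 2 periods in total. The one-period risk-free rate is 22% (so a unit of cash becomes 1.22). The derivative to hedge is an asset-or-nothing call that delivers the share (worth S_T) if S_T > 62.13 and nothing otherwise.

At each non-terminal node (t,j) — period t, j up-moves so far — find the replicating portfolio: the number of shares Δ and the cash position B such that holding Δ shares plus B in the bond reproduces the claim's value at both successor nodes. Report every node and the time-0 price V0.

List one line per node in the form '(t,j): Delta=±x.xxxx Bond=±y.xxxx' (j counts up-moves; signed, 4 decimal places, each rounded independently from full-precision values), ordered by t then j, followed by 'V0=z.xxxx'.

(0,0): Delta=1.1108 Bond=-8.4001
(1,0): Delta=2.0615 Bond=-55.5110
(1,1): Delta=1.0000 Bond=0.0000
V0=68.2477

The replicating-portfolio and risk-neutral prices coincide; use p* = (1.22−0.69)/(1.34−0.69) = 0.8154 for the latter.
At expiry t=2: V(2,0)=0.0000, V(2,1)=63.7974, V(2,2)=123.8964
(1,0): S=47.6100. Δ = (V_up−V_dn)/(S_up−S_dn) = (63.7974−0.0000)/(63.7974−32.8509) = 2.0615. V = [p*·63.7974 + (1−p*)·0.0000]/1.22 = 42.6389. B = V − Δ·S = -55.5110.
(1,1): S=92.4600. Δ = (V_up−V_dn)/(S_up−S_dn) = (123.8964−63.7974)/(123.8964−63.7974) = 1.0000. V = [p*·123.8964 + (1−p*)·63.7974]/1.22 = 92.4600. B = V − Δ·S = 0.0000.
(0,0): S=69.0000. Δ = (V_up−V_dn)/(S_up−S_dn) = (92.4600−42.6389)/(92.4600−47.6100) = 1.1108. V = [p*·92.4600 + (1−p*)·42.6389]/1.22 = 68.2477. B = V − Δ·S = -8.4001.
The time-0 hedge costs 68.2477, which is the no-arbitrage price.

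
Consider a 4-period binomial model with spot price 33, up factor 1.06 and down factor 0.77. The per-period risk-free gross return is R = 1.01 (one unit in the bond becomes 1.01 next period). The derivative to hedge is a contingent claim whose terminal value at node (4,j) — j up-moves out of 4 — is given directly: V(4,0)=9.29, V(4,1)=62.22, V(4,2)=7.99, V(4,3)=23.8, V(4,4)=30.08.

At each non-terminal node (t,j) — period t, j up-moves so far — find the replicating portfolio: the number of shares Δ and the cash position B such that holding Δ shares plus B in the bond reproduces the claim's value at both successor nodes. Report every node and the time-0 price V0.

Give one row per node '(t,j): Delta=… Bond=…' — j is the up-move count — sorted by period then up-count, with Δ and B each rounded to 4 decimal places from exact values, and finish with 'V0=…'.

No-arbitrage ⇒ martingale measure with p* = (R−d)/(u−d) = 0.8276.
Payoff layer (t=4): V(4,0)=9.2900, V(4,1)=62.2200, V(4,2)=7.9900, V(4,3)=23.8000, V(4,4)=30.0800
(3,0): S=15.0656. Δ = (V_up−V_dn)/(S_up−S_dn) = (62.2200−9.2900)/(15.9695−11.6005) = 12.1148. V = [p*·62.2200 + (1−p*)·9.2900]/1.01 = 52.5685. B = V − Δ·S = -129.9488.
(3,1): S=20.7396. Δ = (V_up−V_dn)/(S_up−S_dn) = (7.9900−62.2200)/(21.9840−15.9695) = -9.0165. V = [p*·7.9900 + (1−p*)·62.2200]/1.01 = 17.1683. B = V − Δ·S = 204.1683.
(3,2): S=28.5507. Δ = (V_up−V_dn)/(S_up−S_dn) = (23.8000−7.9900)/(30.2637−21.9840) = 1.9095. V = [p*·23.8000 + (1−p*)·7.9900]/1.01 = 20.8655. B = V − Δ·S = -33.6518.
(3,3): S=39.3035. Δ = (V_up−V_dn)/(S_up−S_dn) = (30.0800−23.8000)/(41.6617−30.2637) = 0.5510. V = [p*·30.0800 + (1−p*)·23.8000]/1.01 = 28.7101. B = V − Δ·S = 7.0550.
(2,0): S=19.5657. Δ = (V_up−V_dn)/(S_up−S_dn) = (17.1683−52.5685)/(20.7396−15.0656) = -6.2390. V = [p*·17.1683 + (1−p*)·52.5685]/1.01 = 23.0414. B = V − Δ·S = 145.1108.
(2,1): S=26.9346. Δ = (V_up−V_dn)/(S_up−S_dn) = (20.8655−17.1683)/(28.5507−20.7396) = 0.4733. V = [p*·20.8655 + (1−p*)·17.1683]/1.01 = 20.0278. B = V − Δ·S = 7.2789.
(2,2): S=37.0788. Δ = (V_up−V_dn)/(S_up−S_dn) = (28.7101−20.8655)/(39.3035−28.5507) = 0.7295. V = [p*·28.7101 + (1−p*)·20.8655]/1.01 = 27.0867. B = V − Δ·S = 0.0362.
(1,0): S=25.4100. Δ = (V_up−V_dn)/(S_up−S_dn) = (20.0278−23.0414)/(26.9346−19.5657) = -0.4090. V = [p*·20.0278 + (1−p*)·23.0414]/1.01 = 20.3439. B = V − Δ·S = 30.7357.
(1,1): S=34.9800. Δ = (V_up−V_dn)/(S_up−S_dn) = (27.0867−20.0278)/(37.0788−26.9346) = 0.6959. V = [p*·27.0867 + (1−p*)·20.0278]/1.01 = 25.6135. B = V − Δ·S = 1.2722.
(0,0): S=33.0000. Δ = (V_up−V_dn)/(S_up−S_dn) = (25.6135−20.3439)/(34.9800−25.4100) = 0.5506. V = [p*·25.6135 + (1−p*)·20.3439]/1.01 = 24.4604. B = V − Δ·S = 6.2892.
Self-financing check: at every node Δ·S+B equals the discounted successor values.

(0,0): Delta=0.5506 Bond=6.2892
(1,0): Delta=-0.4090 Bond=30.7357
(1,1): Delta=0.6959 Bond=1.2722
(2,0): Delta=-6.2390 Bond=145.1108
(2,1): Delta=0.4733 Bond=7.2789
(2,2): Delta=0.7295 Bond=0.0362
(3,0): Delta=12.1148 Bond=-129.9488
(3,1): Delta=-9.0165 Bond=204.1683
(3,2): Delta=1.9095 Bond=-33.6518
(3,3): Delta=0.5510 Bond=7.0550
V0=24.4604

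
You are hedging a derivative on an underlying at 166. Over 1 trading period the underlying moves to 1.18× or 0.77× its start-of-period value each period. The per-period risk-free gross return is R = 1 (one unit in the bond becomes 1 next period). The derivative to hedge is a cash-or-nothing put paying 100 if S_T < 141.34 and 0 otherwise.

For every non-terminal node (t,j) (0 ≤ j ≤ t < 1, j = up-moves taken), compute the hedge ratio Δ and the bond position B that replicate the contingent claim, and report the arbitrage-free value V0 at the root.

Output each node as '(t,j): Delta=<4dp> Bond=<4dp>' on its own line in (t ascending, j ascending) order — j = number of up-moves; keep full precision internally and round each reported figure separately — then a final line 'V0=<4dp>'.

The replicating-portfolio and risk-neutral prices coincide; use p* = (1−0.77)/(1.18−0.77) = 0.5610 for the latter.
Terminal payoffs: V(1,0)=100.0000, V(1,1)=0.0000
  t=0,j=0: stock 166.0000 → up 195.8800 (V=0.0000), down 127.8200 (V=100.0000). Price 43.9024; hedge Δ=-1.4693, bond B=287.8049.
Check: Δ(0,0)·S0 + B(0,0) = 43.9024 = V0.

(0,0): Delta=-1.4693 Bond=287.8049
V0=43.9024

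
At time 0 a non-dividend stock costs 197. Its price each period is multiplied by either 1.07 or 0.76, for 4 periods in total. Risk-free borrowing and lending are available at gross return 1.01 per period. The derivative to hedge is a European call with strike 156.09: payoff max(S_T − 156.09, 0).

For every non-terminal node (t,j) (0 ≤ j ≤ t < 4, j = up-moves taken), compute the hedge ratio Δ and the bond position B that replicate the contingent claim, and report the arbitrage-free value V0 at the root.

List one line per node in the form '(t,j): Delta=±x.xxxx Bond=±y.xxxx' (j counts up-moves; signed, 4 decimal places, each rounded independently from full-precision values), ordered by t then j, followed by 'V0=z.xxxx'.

Risk-neutral probability p* = (R−d)/(u−d) = (1.01−0.76)/(1.07−0.76) = 0.8065.
Payoff layer (t=4): V(4,0)=0.0000, V(4,1)=0.0000, V(4,2)=0.0000, V(4,3)=27.3234, V(4,4)=102.1368
  t=3,j=0: stock 86.4783 → up 92.5318 (V=0.0000), down 65.7235 (V=0.0000). Price 0.0000; hedge Δ=0.0000, bond B=0.0000.
  t=3,j=1: stock 121.7523 → up 130.2750 (V=0.0000), down 92.5318 (V=0.0000). Price 0.0000; hedge Δ=0.0000, bond B=0.0000.
  t=3,j=2: stock 171.4144 → up 183.4134 (V=27.3234), down 130.2750 (V=0.0000). Price 21.8169; hedge Δ=0.5142, bond B=-66.3233.
  t=3,j=3: stock 241.3335 → up 258.2268 (V=102.1368), down 183.4134 (V=27.3234). Price 86.7889; hedge Δ=1.0000, bond B=-154.5446.
  t=2,j=0: stock 113.7872 → up 121.7523 (V=0.0000), down 86.4783 (V=0.0000). Price 0.0000; hedge Δ=0.0000, bond B=0.0000.
  t=2,j=1: stock 160.2004 → up 171.4144 (V=21.8169), down 121.7523 (V=0.0000). Price 17.4200; hedge Δ=0.4393, bond B=-52.9569.
  t=2,j=2: stock 225.5453 → up 241.3335 (V=86.7889), down 171.4144 (V=21.8169). Price 73.4789; hedge Δ=0.9292, bond B=-136.1084.
  t=1,j=0: stock 149.7200 → up 160.2004 (V=17.4200), down 113.7872 (V=0.0000). Price 13.9093; hedge Δ=0.3753, bond B=-42.2844.
  t=1,j=1: stock 210.7900 → up 225.5453 (V=73.4789), down 160.2004 (V=17.4200). Price 62.0087; hedge Δ=0.8579, bond B=-118.8263.
  t=0,j=0: stock 197.0000 → up 210.7900 (V=62.0087), down 149.7200 (V=13.9093). Price 52.1774; hedge Δ=0.7876, bond B=-102.9819.
Check: Δ(0,0)·S0 + B(0,0) = 52.1774 = V0.

(0,0): Delta=0.7876 Bond=-102.9819
(1,0): Delta=0.3753 Bond=-42.2844
(1,1): Delta=0.8579 Bond=-118.8263
(2,0): Delta=0.0000 Bond=0.0000
(2,1): Delta=0.4393 Bond=-52.9569
(2,2): Delta=0.9292 Bond=-136.1084
(3,0): Delta=0.0000 Bond=0.0000
(3,1): Delta=0.0000 Bond=0.0000
(3,2): Delta=0.5142 Bond=-66.3233
(3,3): Delta=1.0000 Bond=-154.5446
V0=52.1774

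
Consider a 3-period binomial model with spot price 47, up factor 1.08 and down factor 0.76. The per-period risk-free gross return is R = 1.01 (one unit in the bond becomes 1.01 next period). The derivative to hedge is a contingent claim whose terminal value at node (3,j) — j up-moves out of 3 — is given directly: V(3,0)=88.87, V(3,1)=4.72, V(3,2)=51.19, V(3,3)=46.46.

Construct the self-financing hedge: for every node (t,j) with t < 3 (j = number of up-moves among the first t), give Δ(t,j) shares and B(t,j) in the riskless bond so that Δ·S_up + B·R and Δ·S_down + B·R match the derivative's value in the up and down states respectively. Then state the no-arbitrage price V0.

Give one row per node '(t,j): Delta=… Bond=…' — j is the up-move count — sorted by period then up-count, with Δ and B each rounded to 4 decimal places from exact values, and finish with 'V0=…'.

Risk-neutral probability p* = (R−d)/(u−d) = (1.01−0.76)/(1.08−0.76) = 0.7812.
At expiry t=3: V(3,0)=88.8700, V(3,1)=4.7200, V(3,2)=51.1900, V(3,3)=46.4600
Node (2,0) S=27.1472: V=(p*·4.7200+(1−p*)·88.8700)/1.01=22.8988; Δ=(4.7200−88.8700)/(29.3190−20.6319)=-9.6868; B=V−Δ·S=285.8676
Node (2,1) S=38.5776: V=(p*·51.1900+(1−p*)·4.7200)/1.01=40.6185; Δ=(51.1900−4.7200)/(41.6638−29.3190)=3.7643; B=V−Δ·S=-104.6002
Node (2,2) S=54.8208: V=(p*·46.4600+(1−p*)·51.1900)/1.01=47.0244; Δ=(46.4600−51.1900)/(59.2065−41.6638)=-0.2696; B=V−Δ·S=61.8057
Node (1,0) S=35.7200: V=(p*·40.6185+(1−p*)·22.8988)/1.01=36.3785; Δ=(40.6185−22.8988)/(38.5776−27.1472)=1.5502; B=V−Δ·S=-18.9955
Node (1,1) S=50.7600: V=(p*·47.0244+(1−p*)·40.6185)/1.01=45.1714; Δ=(47.0244−40.6185)/(54.8208−38.5776)=0.3944; B=V−Δ·S=25.1529
Node (0,0) S=47.0000: V=(p*·45.1714+(1−p*)·36.3785)/1.01=42.8198; Δ=(45.1714−36.3785)/(50.7600−35.7200)=0.5846; B=V−Δ·S=15.3420
Self-financing check: at every node Δ·S+B equals the discounted successor values.

(0,0): Delta=0.5846 Bond=15.3420
(1,0): Delta=1.5502 Bond=-18.9955
(1,1): Delta=0.3944 Bond=25.1529
(2,0): Delta=-9.6868 Bond=285.8676
(2,1): Delta=3.7643 Bond=-104.6002
(2,2): Delta=-0.2696 Bond=61.8057
V0=42.8198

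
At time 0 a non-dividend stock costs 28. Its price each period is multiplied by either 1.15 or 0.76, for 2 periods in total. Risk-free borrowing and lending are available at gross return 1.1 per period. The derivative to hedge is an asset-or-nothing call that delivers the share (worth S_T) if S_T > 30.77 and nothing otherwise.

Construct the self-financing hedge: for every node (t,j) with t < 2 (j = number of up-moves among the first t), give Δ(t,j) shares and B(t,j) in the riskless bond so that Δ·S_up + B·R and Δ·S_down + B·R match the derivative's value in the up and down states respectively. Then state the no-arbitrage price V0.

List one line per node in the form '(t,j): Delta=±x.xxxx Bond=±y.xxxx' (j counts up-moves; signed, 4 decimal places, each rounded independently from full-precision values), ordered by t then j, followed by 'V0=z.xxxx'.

(0,0): Delta=2.6875 Bond=-51.9914
(1,0): Delta=0.0000 Bond=0.0000
(1,1): Delta=2.9487 Bond=-65.6009
V0=23.2593

Since d<R<u, set p* = (R−d)/(u−d) = 0.8718; price each node as the discounted p*-expectation of its children.
Terminal payoffs: V(2,0)=0.0000, V(2,1)=0.0000, V(2,2)=37.0300
(1,0): S=21.2800. Δ = (V_up−V_dn)/(S_up−S_dn) = (0.0000−0.0000)/(24.4720−16.1728) = 0.0000. V = [p*·0.0000 + (1−p*)·0.0000]/1.1 = 0.0000. B = V − Δ·S = 0.0000.
(1,1): S=32.2000. Δ = (V_up−V_dn)/(S_up−S_dn) = (37.0300−0.0000)/(37.0300−24.4720) = 2.9487. V = [p*·37.0300 + (1−p*)·0.0000]/1.1 = 29.3478. B = V − Δ·S = -65.6009.
(0,0): S=28.0000. Δ = (V_up−V_dn)/(S_up−S_dn) = (29.3478−0.0000)/(32.2000−21.2800) = 2.6875. V = [p*·29.3478 + (1−p*)·0.0000]/1.1 = 23.2593. B = V − Δ·S = -51.9914.
Self-financing check: at every node Δ·S+B equals the discounted successor values.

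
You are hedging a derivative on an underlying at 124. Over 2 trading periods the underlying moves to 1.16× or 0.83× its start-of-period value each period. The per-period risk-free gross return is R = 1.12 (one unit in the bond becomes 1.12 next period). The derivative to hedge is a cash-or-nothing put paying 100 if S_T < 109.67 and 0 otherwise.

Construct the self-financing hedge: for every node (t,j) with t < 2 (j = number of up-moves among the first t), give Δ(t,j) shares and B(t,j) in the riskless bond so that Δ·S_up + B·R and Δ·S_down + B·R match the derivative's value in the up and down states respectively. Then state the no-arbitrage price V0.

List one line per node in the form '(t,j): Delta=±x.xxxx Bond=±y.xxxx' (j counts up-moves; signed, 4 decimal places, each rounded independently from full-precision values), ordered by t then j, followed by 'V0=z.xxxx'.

(0,0): Delta=-0.2645 Bond=33.9668
(1,0): Delta=-2.9443 Bond=313.8528
(1,1): Delta=0.0000 Bond=0.0000
V0=1.1713

No-arbitrage ⇒ martingale measure with p* = (R−d)/(u−d) = 0.8788.
Terminal values V(2,·): V(2,0)=100.0000, V(2,1)=0.0000, V(2,2)=0.0000
Node (1,0) S=102.9200: V=(p*·0.0000+(1−p*)·100.0000)/1.12=10.8225; Δ=(0.0000−100.0000)/(119.3872−85.4236)=-2.9443; B=V−Δ·S=313.8528
Node (1,1) S=143.8400: V=(p*·0.0000+(1−p*)·0.0000)/1.12=0.0000; Δ=(0.0000−0.0000)/(166.8544−119.3872)=0.0000; B=V−Δ·S=0.0000
Node (0,0) S=124.0000: V=(p*·0.0000+(1−p*)·10.8225)/1.12=1.1713; Δ=(0.0000−10.8225)/(143.8400−102.9200)=-0.2645; B=V−Δ·S=33.9668
Each (Δ,B) replicates both successor values, so the strategy is self-financing and V0 is arbitrage-free.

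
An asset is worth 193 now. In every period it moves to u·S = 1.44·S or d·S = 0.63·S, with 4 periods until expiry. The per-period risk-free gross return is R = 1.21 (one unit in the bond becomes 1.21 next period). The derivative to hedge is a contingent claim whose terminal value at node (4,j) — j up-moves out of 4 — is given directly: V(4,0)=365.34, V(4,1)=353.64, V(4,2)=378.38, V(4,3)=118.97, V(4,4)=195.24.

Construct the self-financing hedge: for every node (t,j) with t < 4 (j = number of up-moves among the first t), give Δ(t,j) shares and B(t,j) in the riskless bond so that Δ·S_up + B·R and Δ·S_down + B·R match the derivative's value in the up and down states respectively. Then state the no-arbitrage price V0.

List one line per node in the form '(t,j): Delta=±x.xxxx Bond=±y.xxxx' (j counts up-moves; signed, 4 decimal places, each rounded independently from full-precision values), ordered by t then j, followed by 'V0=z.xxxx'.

(0,0): Delta=-0.2935 Bond=159.4417
(1,0): Delta=-0.8592 Bond=261.7051
(1,1): Delta=-0.1954 Bond=165.6494
(2,0): Delta=0.1917 Bond=236.1641
(2,1): Delta=-1.0415 Bond=348.5853
(2,2): Delta=-0.0486 Bond=141.6868
(3,0): Delta=-0.2993 Bond=309.4545
(3,1): Delta=0.2769 Bond=276.3618
(3,2): Delta=-1.2702 Bond=479.4573
(3,3): Delta=0.1634 Bond=49.2966
V0=102.7970

The replicating-portfolio and risk-neutral prices coincide; use p* = (1.21−0.63)/(1.44−0.63) = 0.7160 for the latter.
Terminal payoffs: V(4,0)=365.3400, V(4,1)=353.6400, V(4,2)=378.3800, V(4,3)=118.9700, V(4,4)=195.2400
  t=3,j=0: stock 48.2591 → up 69.4931 (V=353.6400), down 30.4032 (V=365.3400). Price 295.0101; hedge Δ=-0.2993, bond B=309.4545.
  t=3,j=1: stock 110.3064 → up 158.8413 (V=378.3800), down 69.4931 (V=353.6400). Price 306.9050; hedge Δ=0.2769, bond B=276.3618.
  t=3,j=2: stock 252.1290 → up 363.0658 (V=118.9700), down 158.8413 (V=378.3800). Price 159.1980; hedge Δ=-1.2702, bond B=479.4573.
  t=3,j=3: stock 576.2949 → up 829.8647 (V=195.2400), down 363.0658 (V=118.9700). Price 143.4571; hedge Δ=0.1634, bond B=49.2966.
  t=2,j=0: stock 76.6017 → up 110.3064 (V=306.9050), down 48.2591 (V=295.0101). Price 250.8491; hedge Δ=0.1917, bond B=236.1641.
  t=2,j=1: stock 175.0896 → up 252.1290 (V=159.1980), down 110.3064 (V=306.9050). Price 166.2310; hedge Δ=-1.0415, bond B=348.5853.
  t=2,j=2: stock 400.2048 → up 576.2949 (V=143.4571), down 252.1290 (V=159.1980). Price 122.2535; hedge Δ=-0.0486, bond B=141.6868.
  t=1,j=0: stock 121.5900 → up 175.0896 (V=166.2310), down 76.6017 (V=250.8491). Price 157.2383; hedge Δ=-0.8592, bond B=261.7051.
  t=1,j=1: stock 277.9200 → up 400.2048 (V=122.2535), down 175.0896 (V=166.2310). Price 111.3562; hedge Δ=-0.1954, bond B=165.6494.
  t=0,j=0: stock 193.0000 → up 277.9200 (V=111.3562), down 121.5900 (V=157.2383). Price 102.7970; hedge Δ=-0.2935, bond B=159.4417.
Self-financing check: at every node Δ·S+B equals the discounted successor values.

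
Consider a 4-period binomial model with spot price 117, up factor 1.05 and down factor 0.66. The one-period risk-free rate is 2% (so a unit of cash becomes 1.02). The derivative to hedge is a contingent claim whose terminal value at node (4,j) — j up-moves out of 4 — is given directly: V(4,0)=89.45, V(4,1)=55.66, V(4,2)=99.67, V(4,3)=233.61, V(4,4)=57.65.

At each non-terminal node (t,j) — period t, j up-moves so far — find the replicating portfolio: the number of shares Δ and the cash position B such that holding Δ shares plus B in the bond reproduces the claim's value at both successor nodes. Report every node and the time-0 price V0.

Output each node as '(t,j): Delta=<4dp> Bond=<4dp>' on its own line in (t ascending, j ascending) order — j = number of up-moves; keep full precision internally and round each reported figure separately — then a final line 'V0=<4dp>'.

Under the risk-neutral measure, an up-move has probability p* = (R−d)/(u−d) = 0.9231 and values discount at R = 1.02.
Payoff layer (t=4): V(4,0)=89.4500, V(4,1)=55.6600, V(4,2)=99.6700, V(4,3)=233.6100, V(4,4)=57.6500
(3,0): S=33.6370. Δ = (V_up−V_dn)/(S_up−S_dn) = (55.6600−89.4500)/(35.3189−22.2004) = -2.5758. V = [p*·55.6600 + (1−p*)·89.4500]/1.02 = 57.1169. B = V − Δ·S = 143.7579.
(3,1): S=53.5135. Δ = (V_up−V_dn)/(S_up−S_dn) = (99.6700−55.6600)/(56.1891−35.3189) = 2.1087. V = [p*·99.6700 + (1−p*)·55.6600]/1.02 = 94.3967. B = V − Δ·S = -18.4495.
(3,2): S=85.1351. Δ = (V_up−V_dn)/(S_up−S_dn) = (233.6100−99.6700)/(89.3918−56.1891) = 4.0340. V = [p*·233.6100 + (1−p*)·99.6700]/1.02 = 218.9284. B = V − Δ·S = -124.5075.
(3,3): S=135.4421. Δ = (V_up−V_dn)/(S_up−S_dn) = (57.6500−233.6100)/(142.2142−89.3918) = -3.3312. V = [p*·57.6500 + (1−p*)·233.6100]/1.02 = 69.7896. B = V − Δ·S = 520.9691.
(2,0): S=50.9652. Δ = (V_up−V_dn)/(S_up−S_dn) = (94.3967−57.1169)/(53.5135−33.6370) = 1.8756. V = [p*·94.3967 + (1−p*)·57.1169]/1.02 = 89.7343. B = V − Δ·S = -5.8549.
(2,1): S=81.0810. Δ = (V_up−V_dn)/(S_up−S_dn) = (218.9284−94.3967)/(85.1351−53.5135) = 3.9382. V = [p*·218.9284 + (1−p*)·94.3967]/1.02 = 205.2441. B = V − Δ·S = -114.0679.
(2,2): S=128.9925. Δ = (V_up−V_dn)/(S_up−S_dn) = (69.7896−218.9284)/(135.4421−85.1351) = -2.9646. V = [p*·69.7896 + (1−p*)·218.9284]/1.02 = 79.6684. B = V − Δ·S = 462.0755.
(1,0): S=77.2200. Δ = (V_up−V_dn)/(S_up−S_dn) = (205.2441−89.7343)/(81.0810−50.9652) = 3.8355. V = [p*·205.2441 + (1−p*)·89.7343]/1.02 = 192.5086. B = V − Δ·S = -103.6704.
(1,1): S=122.8500. Δ = (V_up−V_dn)/(S_up−S_dn) = (79.6684−205.2441)/(128.9925−81.0810) = -2.6210. V = [p*·79.6684 + (1−p*)·205.2441]/1.02 = 87.5766. B = V − Δ·S = 409.5655.
(0,0): S=117.0000. Δ = (V_up−V_dn)/(S_up−S_dn) = (87.5766−192.5086)/(122.8500−77.2200) = -2.2996. V = [p*·87.5766 + (1−p*)·192.5086]/1.02 = 93.7728. B = V − Δ·S = 362.8292.
Each (Δ,B) replicates both successor values, so the strategy is self-financing and V0 is arbitrage-free.

(0,0): Delta=-2.2996 Bond=362.8292
(1,0): Delta=3.8355 Bond=-103.6704
(1,1): Delta=-2.6210 Bond=409.5655
(2,0): Delta=1.8756 Bond=-5.8549
(2,1): Delta=3.9382 Bond=-114.0679
(2,2): Delta=-2.9646 Bond=462.0755
(3,0): Delta=-2.5758 Bond=143.7579
(3,1): Delta=2.1087 Bond=-18.4495
(3,2): Delta=4.0340 Bond=-124.5075
(3,3): Delta=-3.3312 Bond=520.9691
V0=93.7728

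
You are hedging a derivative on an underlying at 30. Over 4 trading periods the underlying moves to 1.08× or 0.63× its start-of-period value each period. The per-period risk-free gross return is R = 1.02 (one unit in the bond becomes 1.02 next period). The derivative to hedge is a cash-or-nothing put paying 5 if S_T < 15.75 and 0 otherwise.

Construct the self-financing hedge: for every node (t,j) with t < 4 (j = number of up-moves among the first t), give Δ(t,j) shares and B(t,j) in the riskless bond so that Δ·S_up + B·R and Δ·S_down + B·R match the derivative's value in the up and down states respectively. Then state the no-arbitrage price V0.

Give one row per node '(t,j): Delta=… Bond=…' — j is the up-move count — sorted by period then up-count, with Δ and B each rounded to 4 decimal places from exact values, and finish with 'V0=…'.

Risk-neutral probability p* = (R−d)/(u−d) = (1.02−0.63)/(1.08−0.63) = 0.8667.
At expiry t=4: V(4,0)=5.0000, V(4,1)=5.0000, V(4,2)=5.0000, V(4,3)=0.0000, V(4,4)=0.0000
(3,0): S=7.5014. Δ = (V_up−V_dn)/(S_up−S_dn) = (5.0000−5.0000)/(8.1015−4.7259) = 0.0000. V = [p*·5.0000 + (1−p*)·5.0000]/1.02 = 4.9020. B = V − Δ·S = 4.9020.
(3,1): S=12.8596. Δ = (V_up−V_dn)/(S_up−S_dn) = (5.0000−5.0000)/(13.8883−8.1015) = 0.0000. V = [p*·5.0000 + (1−p*)·5.0000]/1.02 = 4.9020. B = V − Δ·S = 4.9020.
(3,2): S=22.0450. Δ = (V_up−V_dn)/(S_up−S_dn) = (0.0000−5.0000)/(23.8086−13.8883) = -0.5040. V = [p*·0.0000 + (1−p*)·5.0000]/1.02 = 0.6536. B = V − Δ·S = 11.7647.
(3,3): S=37.7914. Δ = (V_up−V_dn)/(S_up−S_dn) = (0.0000−0.0000)/(40.8147−23.8086) = 0.0000. V = [p*·0.0000 + (1−p*)·0.0000]/1.02 = 0.0000. B = V − Δ·S = 0.0000.
(2,0): S=11.9070. Δ = (V_up−V_dn)/(S_up−S_dn) = (4.9020−4.9020)/(12.8596−7.5014) = 0.0000. V = [p*·4.9020 + (1−p*)·4.9020]/1.02 = 4.8058. B = V − Δ·S = 4.8058.
(2,1): S=20.4120. Δ = (V_up−V_dn)/(S_up−S_dn) = (0.6536−4.9020)/(22.0450−12.8596) = -0.4625. V = [p*·0.6536 + (1−p*)·4.9020]/1.02 = 1.1961. B = V − Δ·S = 10.6369.
(2,2): S=34.9920. Δ = (V_up−V_dn)/(S_up−S_dn) = (0.0000−0.6536)/(37.7914−22.0450) = -0.0415. V = [p*·0.0000 + (1−p*)·0.6536]/1.02 = 0.0854. B = V − Δ·S = 1.5379.
(1,0): S=18.9000. Δ = (V_up−V_dn)/(S_up−S_dn) = (1.1961−4.8058)/(20.4120−11.9070) = -0.4244. V = [p*·1.1961 + (1−p*)·4.8058]/1.02 = 1.6445. B = V − Δ·S = 9.6661.
(1,1): S=32.4000. Δ = (V_up−V_dn)/(S_up−S_dn) = (0.0854−1.1961)/(34.9920−20.4120) = -0.0762. V = [p*·0.0854 + (1−p*)·1.1961]/1.02 = 0.2289. B = V − Δ·S = 2.6971.
(0,0): S=30.0000. Δ = (V_up−V_dn)/(S_up−S_dn) = (0.2289−1.6445)/(32.4000−18.9000) = -0.1049. V = [p*·0.2289 + (1−p*)·1.6445]/1.02 = 0.4095. B = V − Δ·S = 3.5552.
Root portfolio cost Δ·30+B reproduces V0=0.4095.

(0,0): Delta=-0.1049 Bond=3.5552
(1,0): Delta=-0.4244 Bond=9.6661
(1,1): Delta=-0.0762 Bond=2.6971
(2,0): Delta=0.0000 Bond=4.8058
(2,1): Delta=-0.4625 Bond=10.6369
(2,2): Delta=-0.0415 Bond=1.5379
(3,0): Delta=0.0000 Bond=4.9020
(3,1): Delta=0.0000 Bond=4.9020
(3,2): Delta=-0.5040 Bond=11.7647
(3,3): Delta=0.0000 Bond=0.0000
V0=0.4095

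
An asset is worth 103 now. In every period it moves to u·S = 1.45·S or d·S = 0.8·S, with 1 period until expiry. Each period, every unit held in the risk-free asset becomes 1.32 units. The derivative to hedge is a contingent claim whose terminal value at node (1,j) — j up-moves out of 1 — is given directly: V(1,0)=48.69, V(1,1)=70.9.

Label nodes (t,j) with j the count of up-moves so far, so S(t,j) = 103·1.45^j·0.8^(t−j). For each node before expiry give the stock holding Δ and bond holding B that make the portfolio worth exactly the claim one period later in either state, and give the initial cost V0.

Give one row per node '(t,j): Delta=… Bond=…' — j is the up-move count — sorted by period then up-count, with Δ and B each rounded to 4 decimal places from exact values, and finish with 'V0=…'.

(0,0): Delta=0.3317 Bond=16.1777
V0=50.3470

Since d<R<u, set p* = (R−d)/(u−d) = 0.8000; price each node as the discounted p*-expectation of its children.
Terminal values V(1,·): V(1,0)=48.6900, V(1,1)=70.9000
Node (0,0) S=103.0000: V=(p*·70.9000+(1−p*)·48.6900)/1.32=50.3470; Δ=(70.9000−48.6900)/(149.3500−82.4000)=0.3317; B=V−Δ·S=16.1777
Self-financing check: at every node Δ·S+B equals the discounted successor values.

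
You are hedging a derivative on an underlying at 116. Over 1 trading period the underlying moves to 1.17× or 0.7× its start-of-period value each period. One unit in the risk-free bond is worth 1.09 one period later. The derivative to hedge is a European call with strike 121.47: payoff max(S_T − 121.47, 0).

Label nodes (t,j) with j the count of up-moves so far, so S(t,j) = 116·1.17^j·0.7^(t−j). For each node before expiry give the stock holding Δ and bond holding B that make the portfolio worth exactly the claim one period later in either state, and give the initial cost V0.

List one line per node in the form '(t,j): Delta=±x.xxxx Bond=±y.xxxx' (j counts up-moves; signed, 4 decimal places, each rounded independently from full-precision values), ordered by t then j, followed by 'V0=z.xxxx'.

Under the risk-neutral measure, an up-move has probability p* = (R−d)/(u−d) = 0.8298 and values discount at R = 1.09.
Terminal values V(1,·): V(1,0)=0.0000, V(1,1)=14.2500
(0,0): S=116.0000. Δ = (V_up−V_dn)/(S_up−S_dn) = (14.2500−0.0000)/(135.7200−81.2000) = 0.2614. V = [p*·14.2500 + (1−p*)·0.0000]/1.09 = 10.8481. B = V − Δ·S = -19.4710.
Self-financing check: at every node Δ·S+B equals the discounted successor values.

(0,0): Delta=0.2614 Bond=-19.4710
V0=10.8481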